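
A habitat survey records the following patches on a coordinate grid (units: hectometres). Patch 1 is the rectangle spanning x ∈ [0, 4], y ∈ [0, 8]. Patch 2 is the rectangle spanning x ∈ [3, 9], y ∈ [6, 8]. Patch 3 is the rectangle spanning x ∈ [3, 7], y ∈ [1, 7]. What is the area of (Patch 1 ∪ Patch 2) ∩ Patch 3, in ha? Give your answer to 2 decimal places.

9.00

The region (Patch 1 ∪ Patch 2) ∩ Patch 3 is the polygon with vertices (4,6), (4,1), (3,1), (3,7), (7,7), (7,6).
By the shoelace formula its area is 9.00.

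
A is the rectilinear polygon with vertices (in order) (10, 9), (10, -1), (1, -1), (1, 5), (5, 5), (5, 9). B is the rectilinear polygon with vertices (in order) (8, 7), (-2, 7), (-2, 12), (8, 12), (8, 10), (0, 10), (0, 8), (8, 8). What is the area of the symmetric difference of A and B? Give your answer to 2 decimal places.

102.00

|A| = 74, |B| = 34, |A∩B| = 3.
|A △ B| = |A| + |B| − 2·|A∩B| = 74 + 34 − 6 = 102.00.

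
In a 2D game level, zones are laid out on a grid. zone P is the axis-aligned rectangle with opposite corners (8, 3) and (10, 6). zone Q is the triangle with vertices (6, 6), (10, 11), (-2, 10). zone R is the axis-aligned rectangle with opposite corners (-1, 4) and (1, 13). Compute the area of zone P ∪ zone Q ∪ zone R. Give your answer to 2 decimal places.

By inclusion–exclusion:
Individual areas: |zone P| = 6, |zone Q| = 28, |zone R| = 18.
|zone P∩zone Q| = 0.
|zone P∩zone R| = 0 (no overlap).
|zone Q∩zone R| = 2.3333.
|zone P∩zone Q∩zone R| = 0.
|zone P ∪ zone Q ∪ zone R| = 52 − 2.3333 + 0 = 49.67.

49.67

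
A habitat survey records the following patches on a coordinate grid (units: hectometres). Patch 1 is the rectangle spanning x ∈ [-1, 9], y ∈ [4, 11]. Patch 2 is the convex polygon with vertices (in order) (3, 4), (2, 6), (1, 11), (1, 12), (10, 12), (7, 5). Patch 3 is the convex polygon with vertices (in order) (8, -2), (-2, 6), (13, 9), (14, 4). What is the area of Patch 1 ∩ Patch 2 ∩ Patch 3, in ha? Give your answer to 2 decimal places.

15.40

The intersection is the polygon with vertices (7,5), (3,4), (2,6), (1.846,6.769), (8.312,8.062).
By the shoelace formula its area is 15.40.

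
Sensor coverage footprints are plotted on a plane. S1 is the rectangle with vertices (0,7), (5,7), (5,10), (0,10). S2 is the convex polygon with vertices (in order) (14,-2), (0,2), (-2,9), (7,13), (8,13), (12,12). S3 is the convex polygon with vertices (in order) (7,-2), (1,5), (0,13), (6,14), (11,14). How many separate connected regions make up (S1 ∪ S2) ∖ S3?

2

(S1 ∪ S2) ∖ S3 splits into 2 disjoint pieces (area 20.5999, area 53.2314).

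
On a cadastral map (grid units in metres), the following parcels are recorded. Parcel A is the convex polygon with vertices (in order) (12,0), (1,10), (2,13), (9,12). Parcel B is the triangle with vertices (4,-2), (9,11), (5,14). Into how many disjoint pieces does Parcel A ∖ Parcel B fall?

Parcel A ∖ Parcel B splits into 2 disjoint pieces (area 24.4842, area 15.4687).

2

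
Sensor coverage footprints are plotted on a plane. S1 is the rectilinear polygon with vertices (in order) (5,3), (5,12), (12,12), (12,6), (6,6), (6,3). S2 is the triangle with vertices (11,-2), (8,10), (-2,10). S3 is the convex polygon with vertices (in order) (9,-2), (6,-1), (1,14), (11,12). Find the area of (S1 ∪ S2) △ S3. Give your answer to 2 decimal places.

|S1 ∪ S2| = 88.1571.
|(S1 ∪ S2) ∩ S3| = 63.6073.
|(S1 ∪ S2) △ S3| = 88.1571 + 92 − 127.2145 = 52.94.

52.94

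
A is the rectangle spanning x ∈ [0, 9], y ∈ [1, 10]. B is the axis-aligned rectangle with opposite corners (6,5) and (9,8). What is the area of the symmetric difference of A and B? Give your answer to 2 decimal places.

72.00

|A∩B|: x∈[6,9], y∈[5,8] → 3·3 = 9.
|A △ B| = |A| + |B| − 2·|A∩B| = 81 + 9 − 18 = 72.00.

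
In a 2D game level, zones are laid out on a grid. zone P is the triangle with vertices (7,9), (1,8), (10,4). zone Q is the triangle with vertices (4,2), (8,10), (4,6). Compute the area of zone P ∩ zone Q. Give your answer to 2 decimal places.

3.34

The intersection is the polygon with vertices (4.462,6.462), (7,9), (7.273,8.546), (5.909,5.818).
By the shoelace formula its area is 3.34.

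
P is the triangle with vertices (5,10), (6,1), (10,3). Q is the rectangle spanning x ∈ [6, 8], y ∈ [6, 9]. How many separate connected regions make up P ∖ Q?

1

P ∖ Q is a single connected region.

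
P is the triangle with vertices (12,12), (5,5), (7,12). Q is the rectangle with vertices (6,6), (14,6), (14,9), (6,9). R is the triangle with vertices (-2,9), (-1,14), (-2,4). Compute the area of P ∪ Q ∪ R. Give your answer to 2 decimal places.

By inclusion–exclusion:
Individual areas: |P| = 17.5, |Q| = 24, |R| = 2.5.
|P∩Q| = 4.4643.
|P∩R| = 0.
|Q∩R| = 0.
|P∩Q∩R| = 0.
|P ∪ Q ∪ R| = 44 − 4.4643 + 0 = 39.54.

39.54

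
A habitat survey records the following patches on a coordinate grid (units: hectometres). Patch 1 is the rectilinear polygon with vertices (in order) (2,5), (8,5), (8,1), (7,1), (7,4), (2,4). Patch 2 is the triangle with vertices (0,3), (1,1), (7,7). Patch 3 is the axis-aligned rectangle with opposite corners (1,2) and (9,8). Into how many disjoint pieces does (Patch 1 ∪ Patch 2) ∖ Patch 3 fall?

2

(Patch 1 ∪ Patch 2) ∖ Patch 3 splits into 2 disjoint pieces (area 1, area 1.7857).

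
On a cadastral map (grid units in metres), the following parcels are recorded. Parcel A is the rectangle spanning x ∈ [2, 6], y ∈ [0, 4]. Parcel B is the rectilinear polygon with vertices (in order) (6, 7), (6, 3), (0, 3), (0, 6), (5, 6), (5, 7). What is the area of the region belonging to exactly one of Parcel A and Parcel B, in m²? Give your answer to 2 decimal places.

27.00

|Parcel A| = 16, |Parcel B| = 19, |Parcel A∩Parcel B| = 4.
|Parcel A △ Parcel B| = |Parcel A| + |Parcel B| − 2·|Parcel A∩Parcel B| = 16 + 19 − 8 = 27.00.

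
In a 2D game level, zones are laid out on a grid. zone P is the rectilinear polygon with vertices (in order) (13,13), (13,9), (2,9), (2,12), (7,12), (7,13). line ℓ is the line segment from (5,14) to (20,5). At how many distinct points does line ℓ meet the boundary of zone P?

2

The segment meets the boundary at (13,9.2), (7,12.8).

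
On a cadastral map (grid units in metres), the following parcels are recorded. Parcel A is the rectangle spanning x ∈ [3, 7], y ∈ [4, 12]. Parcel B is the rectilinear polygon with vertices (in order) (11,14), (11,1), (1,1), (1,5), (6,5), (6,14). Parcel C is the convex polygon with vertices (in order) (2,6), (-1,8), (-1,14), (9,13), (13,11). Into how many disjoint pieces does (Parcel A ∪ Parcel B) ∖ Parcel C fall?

(Parcel A ∪ Parcel B) ∖ Parcel C splits into 2 disjoint pieces (area 5.55, area 66.1818).

2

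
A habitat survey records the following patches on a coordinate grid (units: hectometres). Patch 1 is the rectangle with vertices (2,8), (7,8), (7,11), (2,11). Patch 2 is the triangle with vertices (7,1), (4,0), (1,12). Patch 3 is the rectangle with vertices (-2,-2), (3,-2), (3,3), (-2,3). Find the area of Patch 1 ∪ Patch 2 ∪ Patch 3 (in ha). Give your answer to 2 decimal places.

By inclusion–exclusion:
Individual areas: |Patch 1| = 15, |Patch 2| = 19.5, |Patch 3| = 25.
|Patch 1∩Patch 2| = 1.2803.
|Patch 1∩Patch 3| = 0 (no overlap).
|Patch 2∩Patch 3| = 0.
|Patch 1∩Patch 2∩Patch 3| = 0.
|Patch 1 ∪ Patch 2 ∪ Patch 3| = 59.5 − 1.2803 + 0 = 58.22.

58.22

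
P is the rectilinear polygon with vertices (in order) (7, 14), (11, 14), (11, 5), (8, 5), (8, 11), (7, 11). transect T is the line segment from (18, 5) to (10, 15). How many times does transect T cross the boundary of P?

The segment meets the boundary at (10.8,14), (11,13.75).

2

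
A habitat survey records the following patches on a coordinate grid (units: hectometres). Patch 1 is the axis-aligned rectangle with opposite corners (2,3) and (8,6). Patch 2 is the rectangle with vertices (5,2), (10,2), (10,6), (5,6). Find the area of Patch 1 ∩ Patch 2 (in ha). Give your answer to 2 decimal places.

9.00

|Patch 1∩Patch 2|: x∈[5,8], y∈[3,6] → 3·3 = 9.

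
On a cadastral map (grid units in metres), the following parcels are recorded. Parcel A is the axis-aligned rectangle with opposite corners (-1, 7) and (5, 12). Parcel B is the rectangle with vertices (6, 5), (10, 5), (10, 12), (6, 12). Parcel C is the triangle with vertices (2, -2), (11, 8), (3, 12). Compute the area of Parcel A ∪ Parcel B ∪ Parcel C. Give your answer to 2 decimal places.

By inclusion–exclusion:
Individual areas: |Parcel A| = 30, |Parcel B| = 28, |Parcel C| = 58.
|Parcel A∩Parcel B| = 0 (no overlap).
|Parcel A∩Parcel C| = 9.8929.
|Parcel B∩Parcel C| = 16.3944.
|Parcel A∩Parcel B∩Parcel C| = 0.
|Parcel A ∪ Parcel B ∪ Parcel C| = 116 − 26.2873 + 0 = 89.71.

89.71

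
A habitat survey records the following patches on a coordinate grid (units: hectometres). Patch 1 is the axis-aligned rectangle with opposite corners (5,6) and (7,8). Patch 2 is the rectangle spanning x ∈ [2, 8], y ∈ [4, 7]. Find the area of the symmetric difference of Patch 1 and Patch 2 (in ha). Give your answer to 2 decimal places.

18.00

|Patch 1∩Patch 2|: x∈[5,7], y∈[6,7] → 2·1 = 2.
|Patch 1 △ Patch 2| = |Patch 1| + |Patch 2| − 2·|Patch 1∩Patch 2| = 4 + 18 − 4 = 18.00.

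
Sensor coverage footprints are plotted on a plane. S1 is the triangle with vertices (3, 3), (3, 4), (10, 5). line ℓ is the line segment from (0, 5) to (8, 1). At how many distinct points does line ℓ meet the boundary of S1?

The segment meets the boundary at (3.636,3.182), (3,3.5).

2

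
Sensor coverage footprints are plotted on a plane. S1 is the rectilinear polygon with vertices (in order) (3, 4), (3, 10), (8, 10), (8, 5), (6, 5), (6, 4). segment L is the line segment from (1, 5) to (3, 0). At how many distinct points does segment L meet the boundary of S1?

The segment lies entirely outside S1 and never meets its boundary.

0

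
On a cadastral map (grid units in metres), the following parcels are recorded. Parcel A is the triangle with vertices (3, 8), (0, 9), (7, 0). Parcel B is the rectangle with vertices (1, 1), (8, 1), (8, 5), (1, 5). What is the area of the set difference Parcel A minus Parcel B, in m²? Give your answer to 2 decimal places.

|Parcel A| = 10, |Parcel A∩Parcel B| = 3.3333.
|Parcel A ∖ Parcel B| = |Parcel A| − |Parcel A∩Parcel B| = 10 − 3.3333 = 6.67.

6.67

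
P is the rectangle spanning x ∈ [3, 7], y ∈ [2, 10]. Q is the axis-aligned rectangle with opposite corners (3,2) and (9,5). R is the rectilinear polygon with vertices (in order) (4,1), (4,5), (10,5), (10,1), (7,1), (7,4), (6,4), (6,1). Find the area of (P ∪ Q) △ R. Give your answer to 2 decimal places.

|P ∪ Q| = 38.
|(P ∪ Q) ∩ R| = 13.
|(P ∪ Q) △ R| = 38 + 21 − 26 = 33.00.

33.00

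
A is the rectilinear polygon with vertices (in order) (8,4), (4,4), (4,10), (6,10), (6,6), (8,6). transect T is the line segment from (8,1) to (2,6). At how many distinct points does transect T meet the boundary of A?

2

The segment meets the boundary at (4.4,4), (4,4.333).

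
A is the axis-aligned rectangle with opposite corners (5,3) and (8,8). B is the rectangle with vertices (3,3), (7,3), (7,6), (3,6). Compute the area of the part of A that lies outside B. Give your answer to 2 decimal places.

9.00

|A∩B|: x∈[5,7], y∈[3,6] → 2·3 = 6.
|A| = 15.
|A ∖ B| = |A| − |A∩B| = 15 − 6 = 9.00.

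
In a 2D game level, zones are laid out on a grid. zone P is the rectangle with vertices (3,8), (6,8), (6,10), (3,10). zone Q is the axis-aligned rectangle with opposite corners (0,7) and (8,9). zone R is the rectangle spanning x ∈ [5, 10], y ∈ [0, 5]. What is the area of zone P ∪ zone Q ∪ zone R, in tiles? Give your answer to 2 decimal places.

By inclusion–exclusion:
Individual areas: |zone P| = 6, |zone Q| = 16, |zone R| = 25.
|zone P∩zone Q|: x∈[3,6], y∈[8,9] → 3·1 = 3.
|zone P∩zone R| = 0 (no overlap).
|zone Q∩zone R| = 0 (no overlap).
|zone P∩zone Q∩zone R| = 0.
|zone P ∪ zone Q ∪ zone R| = 47 − 3 + 0 = 44.00.

44.00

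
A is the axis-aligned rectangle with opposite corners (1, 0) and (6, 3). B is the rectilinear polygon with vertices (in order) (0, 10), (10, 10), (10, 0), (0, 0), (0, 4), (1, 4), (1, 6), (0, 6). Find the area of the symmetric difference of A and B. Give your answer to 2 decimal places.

83.00

|A| = 15, |B| = 98, |A∩B| = 15.
|A △ B| = |A| + |B| − 2·|A∩B| = 15 + 98 − 30 = 83.00.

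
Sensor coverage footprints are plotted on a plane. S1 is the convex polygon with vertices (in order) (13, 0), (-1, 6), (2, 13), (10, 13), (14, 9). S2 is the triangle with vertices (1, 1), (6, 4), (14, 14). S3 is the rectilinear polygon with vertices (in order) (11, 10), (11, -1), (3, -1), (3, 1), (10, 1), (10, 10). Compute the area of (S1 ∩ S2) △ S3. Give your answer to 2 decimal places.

|S1 ∩ S2| = 9.9694.
|(S1 ∩ S2) ∩ S3| = 0.4.
|(S1 ∩ S2) △ S3| = 9.9694 + 25 − 0.8 = 34.17.

34.17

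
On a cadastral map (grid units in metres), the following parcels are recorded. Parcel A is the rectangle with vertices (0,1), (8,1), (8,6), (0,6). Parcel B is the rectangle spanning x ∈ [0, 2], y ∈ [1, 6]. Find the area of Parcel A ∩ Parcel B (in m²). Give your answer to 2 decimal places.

10.00

|Parcel A∩Parcel B|: x∈[0,2], y∈[1,6] → 2·5 = 10.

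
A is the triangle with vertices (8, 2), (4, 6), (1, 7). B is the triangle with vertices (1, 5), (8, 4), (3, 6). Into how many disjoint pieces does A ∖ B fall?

A ∖ B splits into 2 disjoint pieces (area 1.1667, area 1.1863).

2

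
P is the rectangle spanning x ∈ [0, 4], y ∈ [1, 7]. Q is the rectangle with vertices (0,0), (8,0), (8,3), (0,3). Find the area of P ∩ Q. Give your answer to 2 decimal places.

|P∩Q|: x∈[0,4], y∈[1,3] → 4·2 = 8.

8.00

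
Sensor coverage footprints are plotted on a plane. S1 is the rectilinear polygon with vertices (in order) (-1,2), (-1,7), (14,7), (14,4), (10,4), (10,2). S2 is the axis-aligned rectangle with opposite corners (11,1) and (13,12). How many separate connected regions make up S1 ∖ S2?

2

S1 ∖ S2 splits into 2 disjoint pieces (area 58, area 3).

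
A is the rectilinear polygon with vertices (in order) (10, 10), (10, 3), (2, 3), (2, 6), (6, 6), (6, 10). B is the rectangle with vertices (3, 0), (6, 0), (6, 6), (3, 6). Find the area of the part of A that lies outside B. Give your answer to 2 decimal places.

|A| = 40, |A∩B| = 9.
|A ∖ B| = |A| − |A∩B| = 40 − 9 = 31.00.

31.00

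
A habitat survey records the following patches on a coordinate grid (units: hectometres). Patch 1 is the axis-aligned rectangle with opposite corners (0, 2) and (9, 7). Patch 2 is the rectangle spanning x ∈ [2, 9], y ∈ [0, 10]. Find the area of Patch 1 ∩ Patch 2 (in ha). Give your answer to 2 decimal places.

|Patch 1∩Patch 2|: x∈[2,9], y∈[2,7] → 7·5 = 35.

35.00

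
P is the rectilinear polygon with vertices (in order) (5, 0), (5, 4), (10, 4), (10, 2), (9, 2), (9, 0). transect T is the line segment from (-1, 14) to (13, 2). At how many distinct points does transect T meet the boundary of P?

0

The segment lies entirely outside P and never meets its boundary.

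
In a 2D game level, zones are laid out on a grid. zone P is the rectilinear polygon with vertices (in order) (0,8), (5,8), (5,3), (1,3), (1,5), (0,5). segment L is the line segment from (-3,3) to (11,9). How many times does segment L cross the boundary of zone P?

The segment meets the boundary at (5,6.429), (1,4.714).

2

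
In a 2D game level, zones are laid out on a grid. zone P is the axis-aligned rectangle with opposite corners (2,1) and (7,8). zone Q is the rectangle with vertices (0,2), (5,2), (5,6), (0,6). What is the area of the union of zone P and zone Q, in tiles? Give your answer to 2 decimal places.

43.00

By inclusion–exclusion:
Individual areas: |zone P| = 35, |zone Q| = 20.
|zone P∩zone Q|: x∈[2,5], y∈[2,6] → 3·4 = 12.
|zone P ∪ zone Q| = 55 − 12 = 43.00.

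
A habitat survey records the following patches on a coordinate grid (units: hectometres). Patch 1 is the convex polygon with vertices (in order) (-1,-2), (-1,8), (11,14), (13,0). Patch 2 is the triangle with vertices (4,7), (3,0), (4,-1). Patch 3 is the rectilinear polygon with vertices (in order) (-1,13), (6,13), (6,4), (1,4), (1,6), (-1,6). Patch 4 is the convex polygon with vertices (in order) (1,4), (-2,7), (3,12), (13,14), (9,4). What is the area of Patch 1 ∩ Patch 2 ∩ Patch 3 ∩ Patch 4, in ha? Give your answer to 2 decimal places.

The intersection is the polygon with vertices (4,4), (3.571,4), (4,7).
By the shoelace formula its area is 0.64.

0.64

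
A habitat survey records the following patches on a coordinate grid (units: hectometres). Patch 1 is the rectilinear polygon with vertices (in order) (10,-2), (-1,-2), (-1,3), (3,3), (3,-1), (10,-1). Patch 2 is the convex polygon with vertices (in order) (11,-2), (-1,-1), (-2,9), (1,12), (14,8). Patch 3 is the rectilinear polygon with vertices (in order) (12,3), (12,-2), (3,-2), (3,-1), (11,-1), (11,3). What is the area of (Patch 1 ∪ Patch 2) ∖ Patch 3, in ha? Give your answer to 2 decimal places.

161.17

|Patch 1 ∪ Patch 2| = 172.4583.
|(Patch 1 ∪ Patch 2) ∩ Patch 3| = 11.2917.
|(Patch 1 ∪ Patch 2) ∖ Patch 3| = 172.4583 − 11.2917 = 161.17.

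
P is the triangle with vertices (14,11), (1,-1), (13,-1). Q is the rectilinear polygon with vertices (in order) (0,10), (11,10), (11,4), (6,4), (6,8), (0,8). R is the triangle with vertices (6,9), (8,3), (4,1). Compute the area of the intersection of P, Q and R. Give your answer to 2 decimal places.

0.55

The intersection is the polygon with vertices (6.417,4), (7.372,4.882), (7.667,4).
By the shoelace formula its area is 0.55.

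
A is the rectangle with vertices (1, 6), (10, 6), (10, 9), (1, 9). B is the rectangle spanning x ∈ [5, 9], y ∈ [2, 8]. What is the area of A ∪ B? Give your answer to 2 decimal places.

43.00

By inclusion–exclusion:
Individual areas: |A| = 27, |B| = 24.
|A∩B|: x∈[5,9], y∈[6,8] → 4·2 = 8.
|A ∪ B| = 51 − 8 = 43.00.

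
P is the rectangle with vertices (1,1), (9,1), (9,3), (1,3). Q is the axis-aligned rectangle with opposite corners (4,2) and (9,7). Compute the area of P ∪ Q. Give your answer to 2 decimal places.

By inclusion–exclusion:
Individual areas: |P| = 16, |Q| = 25.
|P∩Q|: x∈[4,9], y∈[2,3] → 5·1 = 5.
|P ∪ Q| = 41 − 5 = 36.00.

36.00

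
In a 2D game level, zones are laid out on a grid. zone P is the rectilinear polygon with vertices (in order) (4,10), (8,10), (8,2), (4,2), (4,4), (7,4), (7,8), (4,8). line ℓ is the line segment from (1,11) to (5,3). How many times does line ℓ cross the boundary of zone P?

The segment meets the boundary at (4.5,4).

1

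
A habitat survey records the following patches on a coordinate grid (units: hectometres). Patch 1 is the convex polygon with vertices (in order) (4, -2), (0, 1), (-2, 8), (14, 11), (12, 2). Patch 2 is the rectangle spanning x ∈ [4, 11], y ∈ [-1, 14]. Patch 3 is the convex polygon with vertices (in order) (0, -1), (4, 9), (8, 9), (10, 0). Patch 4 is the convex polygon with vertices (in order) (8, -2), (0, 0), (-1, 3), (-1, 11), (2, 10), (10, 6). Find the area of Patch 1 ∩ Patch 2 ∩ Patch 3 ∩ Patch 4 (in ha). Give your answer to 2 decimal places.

39.60

The intersection is the polygon with vertices (4,-0.6), (4,9), (8.5,6.75), (9.294,3.176), (8.571,0.286), (7.5,-0.25).
By the shoelace formula its area is 39.60.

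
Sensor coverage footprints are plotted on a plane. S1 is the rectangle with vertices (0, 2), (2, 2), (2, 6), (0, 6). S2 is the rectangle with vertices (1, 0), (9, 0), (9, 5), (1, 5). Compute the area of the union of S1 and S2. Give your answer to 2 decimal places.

By inclusion–exclusion:
Individual areas: |S1| = 8, |S2| = 40.
|S1∩S2|: x∈[1,2], y∈[2,5] → 1·3 = 3.
|S1 ∪ S2| = 48 − 3 = 45.00.

45.00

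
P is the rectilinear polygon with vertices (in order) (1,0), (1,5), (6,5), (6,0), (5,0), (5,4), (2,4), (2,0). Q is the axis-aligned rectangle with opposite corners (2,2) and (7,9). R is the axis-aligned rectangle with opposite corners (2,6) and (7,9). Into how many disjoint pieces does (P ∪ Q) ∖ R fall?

1

(P ∪ Q) ∖ R is a single connected region.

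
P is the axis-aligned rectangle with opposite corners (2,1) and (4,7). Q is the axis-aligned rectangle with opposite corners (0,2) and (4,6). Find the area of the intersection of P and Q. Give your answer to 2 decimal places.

|P∩Q|: x∈[2,4], y∈[2,6] → 2·4 = 8.

8.00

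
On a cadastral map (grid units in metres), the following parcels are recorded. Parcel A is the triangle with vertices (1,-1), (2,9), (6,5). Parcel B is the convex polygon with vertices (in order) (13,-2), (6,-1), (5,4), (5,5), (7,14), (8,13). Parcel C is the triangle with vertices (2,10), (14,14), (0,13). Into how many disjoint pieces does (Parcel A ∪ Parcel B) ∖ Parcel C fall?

(Parcel A ∪ Parcel B) ∖ Parcel C splits into 2 disjoint pieces (area 87.5241, area 0.1449).

2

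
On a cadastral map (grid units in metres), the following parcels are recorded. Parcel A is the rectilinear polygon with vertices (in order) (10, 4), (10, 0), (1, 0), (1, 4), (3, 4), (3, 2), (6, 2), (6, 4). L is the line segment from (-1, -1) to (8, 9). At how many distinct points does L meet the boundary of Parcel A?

2

The segment meets the boundary at (1,1.222), (3,3.444).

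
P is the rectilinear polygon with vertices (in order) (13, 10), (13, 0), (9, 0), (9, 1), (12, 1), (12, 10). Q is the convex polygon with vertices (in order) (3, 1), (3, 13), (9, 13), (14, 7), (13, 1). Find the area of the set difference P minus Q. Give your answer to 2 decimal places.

|P| = 13, |P∩Q| = 7.8.
|P ∖ Q| = |P| − |P∩Q| = 13 − 7.8 = 5.20.

5.20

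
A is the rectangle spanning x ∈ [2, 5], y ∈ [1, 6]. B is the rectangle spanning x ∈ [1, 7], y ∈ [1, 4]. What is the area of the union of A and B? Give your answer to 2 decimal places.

By inclusion–exclusion:
Individual areas: |A| = 15, |B| = 18.
|A∩B|: x∈[2,5], y∈[1,4] → 3·3 = 9.
|A ∪ B| = 33 − 9 = 24.00.

24.00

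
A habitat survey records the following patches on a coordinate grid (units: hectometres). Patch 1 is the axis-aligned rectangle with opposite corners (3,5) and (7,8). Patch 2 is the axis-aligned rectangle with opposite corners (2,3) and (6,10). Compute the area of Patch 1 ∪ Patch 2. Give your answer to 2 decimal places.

By inclusion–exclusion:
Individual areas: |Patch 1| = 12, |Patch 2| = 28.
|Patch 1∩Patch 2|: x∈[3,6], y∈[5,8] → 3·3 = 9.
|Patch 1 ∪ Patch 2| = 40 − 9 = 31.00.

31.00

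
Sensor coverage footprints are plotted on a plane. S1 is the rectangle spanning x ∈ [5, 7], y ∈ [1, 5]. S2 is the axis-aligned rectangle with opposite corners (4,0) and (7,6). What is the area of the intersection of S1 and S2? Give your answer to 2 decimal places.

|S1∩S2|: x∈[5,7], y∈[1,5] → 2·4 = 8.

8.00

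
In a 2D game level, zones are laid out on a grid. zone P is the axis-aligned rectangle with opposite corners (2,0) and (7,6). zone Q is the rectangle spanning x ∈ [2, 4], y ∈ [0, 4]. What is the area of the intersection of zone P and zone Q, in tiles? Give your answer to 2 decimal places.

|zone P∩zone Q|: x∈[2,4], y∈[0,4] → 2·4 = 8.

8.00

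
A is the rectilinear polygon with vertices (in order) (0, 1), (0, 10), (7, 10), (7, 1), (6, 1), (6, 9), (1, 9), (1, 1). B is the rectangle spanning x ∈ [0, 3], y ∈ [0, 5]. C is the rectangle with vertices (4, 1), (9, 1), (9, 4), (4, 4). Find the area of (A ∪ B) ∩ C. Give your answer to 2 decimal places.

3.00

The region (A ∪ B) ∩ C is the polygon with vertices (7,1), (6,1), (6,4), (7,4).
By the shoelace formula its area is 3.00.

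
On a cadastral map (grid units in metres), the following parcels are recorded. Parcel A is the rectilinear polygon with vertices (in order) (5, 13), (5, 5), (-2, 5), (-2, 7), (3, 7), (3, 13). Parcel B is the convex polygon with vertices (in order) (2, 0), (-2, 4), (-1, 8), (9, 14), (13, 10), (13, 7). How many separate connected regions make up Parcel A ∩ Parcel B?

Parcel A ∩ Parcel B is a single connected region.

1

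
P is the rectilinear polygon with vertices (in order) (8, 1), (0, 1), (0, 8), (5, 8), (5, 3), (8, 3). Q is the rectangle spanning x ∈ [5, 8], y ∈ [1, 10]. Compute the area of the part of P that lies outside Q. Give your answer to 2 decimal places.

|P| = 41, |P∩Q| = 6.
|P ∖ Q| = |P| − |P∩Q| = 41 − 6 = 35.00.

35.00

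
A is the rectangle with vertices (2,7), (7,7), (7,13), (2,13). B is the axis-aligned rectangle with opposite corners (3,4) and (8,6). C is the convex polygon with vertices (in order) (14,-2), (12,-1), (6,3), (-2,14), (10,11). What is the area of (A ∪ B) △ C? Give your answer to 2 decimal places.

|A ∪ B| = 40.
|(A ∪ B) ∩ C| = 32.9659.
|(A ∪ B) △ C| = 40 + 97 − 65.9318 = 71.07.

71.07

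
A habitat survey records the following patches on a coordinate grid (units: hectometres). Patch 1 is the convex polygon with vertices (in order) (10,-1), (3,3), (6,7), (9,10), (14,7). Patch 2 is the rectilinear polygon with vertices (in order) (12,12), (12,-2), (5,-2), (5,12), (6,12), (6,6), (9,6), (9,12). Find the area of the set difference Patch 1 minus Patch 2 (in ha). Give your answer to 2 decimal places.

16.51

|Patch 1| = 64, |Patch 1∩Patch 2| = 47.4905.
|Patch 1 ∖ Patch 2| = |Patch 1| − |Patch 1∩Patch 2| = 64 − 47.4905 = 16.51.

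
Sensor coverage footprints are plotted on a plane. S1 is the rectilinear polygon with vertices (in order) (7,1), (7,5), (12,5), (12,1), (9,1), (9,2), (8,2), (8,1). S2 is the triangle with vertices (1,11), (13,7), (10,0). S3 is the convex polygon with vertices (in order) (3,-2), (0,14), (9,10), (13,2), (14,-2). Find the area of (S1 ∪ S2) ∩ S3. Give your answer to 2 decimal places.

48.37

|S1 ∪ S2| = 53.0375.
|(S1 ∪ S2) ∩ S3| = 48.37.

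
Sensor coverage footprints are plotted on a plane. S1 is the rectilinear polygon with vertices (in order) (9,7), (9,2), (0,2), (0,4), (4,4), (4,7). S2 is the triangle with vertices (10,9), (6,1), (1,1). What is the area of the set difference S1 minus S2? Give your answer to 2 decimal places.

18.94

|S1| = 33, |S1∩S2| = 14.0625.
|S1 ∖ S2| = |S1| − |S1∩S2| = 33 − 14.0625 = 18.94.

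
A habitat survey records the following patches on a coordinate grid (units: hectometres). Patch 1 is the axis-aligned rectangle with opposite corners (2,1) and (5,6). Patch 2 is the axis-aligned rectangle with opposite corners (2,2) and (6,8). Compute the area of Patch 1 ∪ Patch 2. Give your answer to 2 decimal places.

By inclusion–exclusion:
Individual areas: |Patch 1| = 15, |Patch 2| = 24.
|Patch 1∩Patch 2|: x∈[2,5], y∈[2,6] → 3·4 = 12.
|Patch 1 ∪ Patch 2| = 39 − 12 = 27.00.

27.00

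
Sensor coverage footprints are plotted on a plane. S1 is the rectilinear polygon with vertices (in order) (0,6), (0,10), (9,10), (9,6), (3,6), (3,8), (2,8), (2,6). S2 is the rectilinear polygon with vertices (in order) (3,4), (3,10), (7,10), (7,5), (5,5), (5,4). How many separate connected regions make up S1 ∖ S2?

S1 ∖ S2 splits into 2 disjoint pieces (area 10, area 8).

2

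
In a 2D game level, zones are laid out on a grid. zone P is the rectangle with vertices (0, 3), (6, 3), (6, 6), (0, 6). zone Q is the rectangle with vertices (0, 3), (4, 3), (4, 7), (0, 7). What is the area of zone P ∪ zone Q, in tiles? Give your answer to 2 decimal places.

By inclusion–exclusion:
Individual areas: |zone P| = 18, |zone Q| = 16.
|zone P∩zone Q|: x∈[0,4], y∈[3,6] → 4·3 = 12.
|zone P ∪ zone Q| = 34 − 12 = 22.00.

22.00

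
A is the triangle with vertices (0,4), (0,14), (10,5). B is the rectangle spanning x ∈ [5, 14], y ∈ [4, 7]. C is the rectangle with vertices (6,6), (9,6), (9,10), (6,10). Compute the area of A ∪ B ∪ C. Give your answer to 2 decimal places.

By inclusion–exclusion:
Individual areas: |A| = 50, |B| = 27, |C| = 12.
|A∩B| = 9.0278.
|A∩C| = 3.7556.
|B∩C|: x∈[6,9], y∈[6,7] → 3·1 = 3.
|A∩B∩C| = 2.3333.
|A ∪ B ∪ C| = 89 − 15.7833 + 2.3333 = 75.55.

75.55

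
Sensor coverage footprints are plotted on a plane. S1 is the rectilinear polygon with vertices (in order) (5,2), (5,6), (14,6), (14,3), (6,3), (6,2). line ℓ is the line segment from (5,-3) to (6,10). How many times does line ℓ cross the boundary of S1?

The segment meets the boundary at (5.692,6), (5.385,2).

2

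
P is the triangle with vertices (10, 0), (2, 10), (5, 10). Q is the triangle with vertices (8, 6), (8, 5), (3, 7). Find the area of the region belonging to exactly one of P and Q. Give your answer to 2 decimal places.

|P| = 15, |Q| = 2.5, |P∩Q| = 1.3583.
|P △ Q| = |P| + |Q| − 2·|P∩Q| = 15 + 2.5 − 2.7165 = 14.78.

14.78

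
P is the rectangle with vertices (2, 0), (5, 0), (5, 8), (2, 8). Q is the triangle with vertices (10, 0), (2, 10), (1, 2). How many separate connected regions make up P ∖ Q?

P ∖ Q splits into 2 disjoint pieces (area 4.3333, area 1.225).

2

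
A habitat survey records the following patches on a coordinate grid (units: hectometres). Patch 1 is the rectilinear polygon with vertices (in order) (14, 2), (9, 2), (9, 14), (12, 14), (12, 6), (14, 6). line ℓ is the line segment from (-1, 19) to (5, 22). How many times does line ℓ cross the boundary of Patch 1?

The segment lies entirely outside Patch 1 and never meets its boundary.

0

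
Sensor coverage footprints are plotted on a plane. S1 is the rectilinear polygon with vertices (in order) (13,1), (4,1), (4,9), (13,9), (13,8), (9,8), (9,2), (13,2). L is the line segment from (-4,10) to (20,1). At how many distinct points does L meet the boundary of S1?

The segment meets the boundary at (9,5.125), (4,7).

2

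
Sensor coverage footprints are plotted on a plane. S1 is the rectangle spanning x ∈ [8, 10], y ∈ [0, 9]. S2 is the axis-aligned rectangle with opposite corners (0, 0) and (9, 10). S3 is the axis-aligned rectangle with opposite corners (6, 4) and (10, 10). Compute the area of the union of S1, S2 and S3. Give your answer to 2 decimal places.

By inclusion–exclusion:
Individual areas: |S1| = 18, |S2| = 90, |S3| = 24.
|S1∩S2|: x∈[8,9], y∈[0,9] → 1·9 = 9.
|S1∩S3|: x∈[8,10], y∈[4,9] → 2·5 = 10.
|S2∩S3|: x∈[6,9], y∈[4,10] → 3·6 = 18.
|S1∩S2∩S3| = 5.
|S1 ∪ S2 ∪ S3| = 132 − 37 + 5 = 100.00.

100.00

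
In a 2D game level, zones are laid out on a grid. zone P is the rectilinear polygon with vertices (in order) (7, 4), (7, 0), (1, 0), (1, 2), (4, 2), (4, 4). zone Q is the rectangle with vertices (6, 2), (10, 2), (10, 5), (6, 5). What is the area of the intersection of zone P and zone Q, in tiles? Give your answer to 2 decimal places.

2.00

The intersection is the polygon with vertices (7,2), (6,2), (6,4), (7,4).
By the shoelace formula its area is 2.00.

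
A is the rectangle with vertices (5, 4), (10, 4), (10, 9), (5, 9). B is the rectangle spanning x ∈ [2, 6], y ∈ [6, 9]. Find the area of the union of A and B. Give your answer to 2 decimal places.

34.00

By inclusion–exclusion:
Individual areas: |A| = 25, |B| = 12.
|A∩B|: x∈[5,6], y∈[6,9] → 1·3 = 3.
|A ∪ B| = 37 − 3 = 34.00.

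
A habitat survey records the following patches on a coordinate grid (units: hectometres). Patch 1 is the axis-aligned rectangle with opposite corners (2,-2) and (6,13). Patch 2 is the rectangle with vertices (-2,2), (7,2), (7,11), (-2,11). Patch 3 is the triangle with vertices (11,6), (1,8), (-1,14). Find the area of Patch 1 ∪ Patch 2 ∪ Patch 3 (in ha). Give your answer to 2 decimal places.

113.23

By inclusion–exclusion:
Individual areas: |Patch 1| = 60, |Patch 2| = 81, |Patch 3| = 28.
|Patch 1∩Patch 2|: x∈[2,6], y∈[2,11] → 4·9 = 36.
|Patch 1∩Patch 3| = 13.0667.
|Patch 2∩Patch 3| = 19.0167.
|Patch 1∩Patch 2∩Patch 3| = 12.3167.
|Patch 1 ∪ Patch 2 ∪ Patch 3| = 169 − 68.0833 + 12.3167 = 113.23.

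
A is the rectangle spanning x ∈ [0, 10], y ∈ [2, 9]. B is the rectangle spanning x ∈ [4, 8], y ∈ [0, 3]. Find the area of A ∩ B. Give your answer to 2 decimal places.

4.00

|A∩B|: x∈[4,8], y∈[2,3] → 4·1 = 4.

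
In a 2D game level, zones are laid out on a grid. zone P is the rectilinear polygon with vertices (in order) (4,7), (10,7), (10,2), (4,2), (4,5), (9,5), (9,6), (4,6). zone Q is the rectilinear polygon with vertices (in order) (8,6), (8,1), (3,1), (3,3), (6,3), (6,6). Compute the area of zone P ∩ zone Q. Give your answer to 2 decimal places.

8.00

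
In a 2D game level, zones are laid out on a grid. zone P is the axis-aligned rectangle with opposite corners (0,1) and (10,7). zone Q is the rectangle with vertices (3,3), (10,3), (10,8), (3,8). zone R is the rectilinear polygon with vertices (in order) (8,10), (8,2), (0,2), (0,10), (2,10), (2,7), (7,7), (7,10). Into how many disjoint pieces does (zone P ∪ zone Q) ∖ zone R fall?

2

(zone P ∪ zone Q) ∖ zone R splits into 2 disjoint pieces (area 22, area 4).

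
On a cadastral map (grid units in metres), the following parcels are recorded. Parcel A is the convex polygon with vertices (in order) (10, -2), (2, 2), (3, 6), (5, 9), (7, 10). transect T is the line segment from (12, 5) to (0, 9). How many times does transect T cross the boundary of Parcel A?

2

The segment meets the boundary at (4.091,7.636), (7.909,6.364).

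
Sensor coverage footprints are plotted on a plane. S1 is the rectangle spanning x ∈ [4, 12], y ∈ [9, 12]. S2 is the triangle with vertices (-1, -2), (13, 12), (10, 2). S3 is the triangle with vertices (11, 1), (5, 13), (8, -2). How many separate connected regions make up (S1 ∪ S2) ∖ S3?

3

(S1 ∪ S2) ∖ S3 splits into 3 disjoint pieces (area 4.5, area 31.6562, area 20.0212).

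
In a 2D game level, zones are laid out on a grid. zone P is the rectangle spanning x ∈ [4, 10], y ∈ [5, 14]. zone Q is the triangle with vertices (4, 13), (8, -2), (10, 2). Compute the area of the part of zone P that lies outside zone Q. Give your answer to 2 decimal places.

45.08

|zone P| = 54, |zone P∩zone Q| = 8.9212.
|zone P ∖ zone Q| = |zone P| − |zone P∩zone Q| = 54 − 8.9212 = 45.08.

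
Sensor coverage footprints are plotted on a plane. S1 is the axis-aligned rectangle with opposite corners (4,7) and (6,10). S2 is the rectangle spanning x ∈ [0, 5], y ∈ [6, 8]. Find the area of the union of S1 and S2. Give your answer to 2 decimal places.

15.00

By inclusion–exclusion:
Individual areas: |S1| = 6, |S2| = 10.
|S1∩S2|: x∈[4,5], y∈[7,8] → 1·1 = 1.
|S1 ∪ S2| = 16 − 1 = 15.00.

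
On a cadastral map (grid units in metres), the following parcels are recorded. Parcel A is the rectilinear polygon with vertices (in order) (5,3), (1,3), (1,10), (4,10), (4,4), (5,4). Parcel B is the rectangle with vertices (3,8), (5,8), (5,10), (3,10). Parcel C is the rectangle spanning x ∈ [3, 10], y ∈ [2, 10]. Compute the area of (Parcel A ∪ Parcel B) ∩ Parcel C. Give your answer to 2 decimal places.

10.00

|Parcel A ∪ Parcel B| = 24.
|(Parcel A ∪ Parcel B) ∩ Parcel C| = 10.00.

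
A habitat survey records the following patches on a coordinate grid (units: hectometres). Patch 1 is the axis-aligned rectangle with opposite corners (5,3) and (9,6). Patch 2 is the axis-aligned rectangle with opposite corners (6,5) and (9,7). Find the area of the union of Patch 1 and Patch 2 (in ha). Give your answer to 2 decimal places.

15.00

By inclusion–exclusion:
Individual areas: |Patch 1| = 12, |Patch 2| = 6.
|Patch 1∩Patch 2|: x∈[6,9], y∈[5,6] → 3·1 = 3.
|Patch 1 ∪ Patch 2| = 18 − 3 = 15.00.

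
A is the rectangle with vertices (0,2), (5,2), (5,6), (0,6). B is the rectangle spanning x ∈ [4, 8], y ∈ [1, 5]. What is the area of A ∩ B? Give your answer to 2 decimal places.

|A∩B|: x∈[4,5], y∈[2,5] → 1·3 = 3.

3.00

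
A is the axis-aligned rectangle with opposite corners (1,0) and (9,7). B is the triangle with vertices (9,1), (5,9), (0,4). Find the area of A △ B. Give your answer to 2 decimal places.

33.33

|A| = 56, |B| = 30, |A∩B| = 26.3333.
|A △ B| = |A| + |B| − 2·|A∩B| = 56 + 30 − 52.6667 = 33.33.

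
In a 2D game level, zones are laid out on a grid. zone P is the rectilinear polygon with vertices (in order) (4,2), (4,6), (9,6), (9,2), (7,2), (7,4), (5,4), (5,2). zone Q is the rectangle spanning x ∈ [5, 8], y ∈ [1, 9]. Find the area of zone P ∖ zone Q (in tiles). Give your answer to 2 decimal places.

|zone P| = 16, |zone P∩zone Q| = 8.
|zone P ∖ zone Q| = |zone P| − |zone P∩zone Q| = 16 − 8 = 8.00.

8.00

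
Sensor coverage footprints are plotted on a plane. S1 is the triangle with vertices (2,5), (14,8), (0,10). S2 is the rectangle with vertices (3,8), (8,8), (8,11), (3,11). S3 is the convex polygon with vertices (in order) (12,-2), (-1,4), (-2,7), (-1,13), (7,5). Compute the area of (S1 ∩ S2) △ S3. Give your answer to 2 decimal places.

76.07

|S1 ∩ S2| = 6.0714.
|(S1 ∩ S2) ∩ S3| = 0.5.
|(S1 ∩ S2) △ S3| = 6.0714 + 71 − 1 = 76.07.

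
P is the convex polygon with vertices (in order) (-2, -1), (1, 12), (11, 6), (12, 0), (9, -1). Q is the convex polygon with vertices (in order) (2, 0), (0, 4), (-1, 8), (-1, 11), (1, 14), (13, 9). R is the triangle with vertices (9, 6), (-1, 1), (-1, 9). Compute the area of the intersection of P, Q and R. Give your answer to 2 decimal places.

31.84

The intersection is the polygon with vertices (0,4), (-0.44,5.76), (0.223,8.633), (9,6), (1,2).
By the shoelace formula its area is 31.84.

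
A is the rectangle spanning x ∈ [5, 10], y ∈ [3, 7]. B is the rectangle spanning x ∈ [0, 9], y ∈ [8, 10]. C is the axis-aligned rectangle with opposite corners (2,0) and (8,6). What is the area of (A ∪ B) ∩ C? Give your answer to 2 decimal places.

The region (A ∪ B) ∩ C is the polygon with vertices (5,3), (5,6), (8,6), (8,3).
By the shoelace formula its area is 9.00.

9.00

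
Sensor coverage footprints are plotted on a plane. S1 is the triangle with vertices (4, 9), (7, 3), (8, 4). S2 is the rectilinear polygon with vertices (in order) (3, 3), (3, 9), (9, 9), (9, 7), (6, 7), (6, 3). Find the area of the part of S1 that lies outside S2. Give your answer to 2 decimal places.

3.00

|S1| = 4.5, |S1∩S2| = 1.5.
|S1 ∖ S2| = |S1| − |S1∩S2| = 4.5 − 1.5 = 3.00.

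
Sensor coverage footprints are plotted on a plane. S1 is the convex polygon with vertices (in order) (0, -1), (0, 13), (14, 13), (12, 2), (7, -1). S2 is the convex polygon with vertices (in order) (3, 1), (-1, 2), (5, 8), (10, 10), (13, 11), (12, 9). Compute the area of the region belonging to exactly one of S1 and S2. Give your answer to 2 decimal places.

127.25

|S1| = 171.5, |S2| = 45.5, |S1∩S2| = 44.875.
|S1 △ S2| = |S1| + |S2| − 2·|S1∩S2| = 171.5 + 45.5 − 89.75 = 127.25.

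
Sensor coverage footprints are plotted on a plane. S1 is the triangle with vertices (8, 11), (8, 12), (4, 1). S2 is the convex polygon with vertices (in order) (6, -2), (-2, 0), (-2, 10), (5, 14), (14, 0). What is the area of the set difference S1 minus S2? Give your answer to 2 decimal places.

0.48

|S1| = 2, |S1∩S2| = 1.5167.
|S1 ∖ S2| = |S1| − |S1∩S2| = 2 − 1.5167 = 0.48.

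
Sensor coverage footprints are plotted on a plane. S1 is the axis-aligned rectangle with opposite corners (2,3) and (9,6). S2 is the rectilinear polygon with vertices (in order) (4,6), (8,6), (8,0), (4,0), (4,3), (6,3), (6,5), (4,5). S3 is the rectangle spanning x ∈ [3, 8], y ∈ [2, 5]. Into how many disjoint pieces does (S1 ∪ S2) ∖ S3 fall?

2

(S1 ∪ S2) ∖ S3 splits into 2 disjoint pieces (area 11, area 8).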